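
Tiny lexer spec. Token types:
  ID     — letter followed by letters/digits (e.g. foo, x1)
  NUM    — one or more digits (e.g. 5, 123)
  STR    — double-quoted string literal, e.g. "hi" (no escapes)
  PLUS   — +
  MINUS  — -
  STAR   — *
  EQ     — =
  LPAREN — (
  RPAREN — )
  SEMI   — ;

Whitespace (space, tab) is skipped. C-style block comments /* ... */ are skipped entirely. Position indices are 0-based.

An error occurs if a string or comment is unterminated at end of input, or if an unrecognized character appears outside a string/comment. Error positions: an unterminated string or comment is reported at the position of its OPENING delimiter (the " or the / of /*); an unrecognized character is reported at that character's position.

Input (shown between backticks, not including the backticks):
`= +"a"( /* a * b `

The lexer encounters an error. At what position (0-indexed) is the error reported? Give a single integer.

pos=0: emit EQ '='
pos=2: emit PLUS '+'
pos=3: enter STRING mode
pos=3: emit STR "a" (now at pos=6)
pos=6: emit LPAREN '('
pos=8: enter COMMENT mode (saw '/*')
pos=8: ERROR — unterminated comment (reached EOF)

Answer: 8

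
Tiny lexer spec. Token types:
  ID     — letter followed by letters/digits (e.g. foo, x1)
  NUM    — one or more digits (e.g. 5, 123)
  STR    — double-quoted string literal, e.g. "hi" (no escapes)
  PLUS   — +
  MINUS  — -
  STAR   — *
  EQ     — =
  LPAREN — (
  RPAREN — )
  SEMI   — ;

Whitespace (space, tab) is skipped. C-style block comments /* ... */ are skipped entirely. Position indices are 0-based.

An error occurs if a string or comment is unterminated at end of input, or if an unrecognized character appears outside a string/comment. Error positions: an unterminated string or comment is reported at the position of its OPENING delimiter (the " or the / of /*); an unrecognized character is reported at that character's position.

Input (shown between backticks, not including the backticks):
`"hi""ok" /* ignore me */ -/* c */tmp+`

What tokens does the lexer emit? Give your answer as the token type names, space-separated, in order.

Answer: STR STR MINUS ID PLUS

Derivation:
pos=0: enter STRING mode
pos=0: emit STR "hi" (now at pos=4)
pos=4: enter STRING mode
pos=4: emit STR "ok" (now at pos=8)
pos=9: enter COMMENT mode (saw '/*')
exit COMMENT mode (now at pos=24)
pos=25: emit MINUS '-'
pos=26: enter COMMENT mode (saw '/*')
exit COMMENT mode (now at pos=33)
pos=33: emit ID 'tmp' (now at pos=36)
pos=36: emit PLUS '+'
DONE. 5 tokens: [STR, STR, MINUS, ID, PLUS]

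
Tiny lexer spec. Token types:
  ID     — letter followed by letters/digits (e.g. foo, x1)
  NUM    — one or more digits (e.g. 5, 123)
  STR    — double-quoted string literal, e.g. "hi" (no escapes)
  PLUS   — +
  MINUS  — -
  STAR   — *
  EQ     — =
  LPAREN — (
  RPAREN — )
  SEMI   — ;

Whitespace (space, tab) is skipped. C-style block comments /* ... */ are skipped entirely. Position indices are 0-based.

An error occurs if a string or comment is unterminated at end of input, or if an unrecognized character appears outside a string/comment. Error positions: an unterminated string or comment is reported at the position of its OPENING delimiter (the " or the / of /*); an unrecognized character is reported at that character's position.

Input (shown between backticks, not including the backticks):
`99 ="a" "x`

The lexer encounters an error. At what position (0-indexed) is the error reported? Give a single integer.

pos=0: emit NUM '99' (now at pos=2)
pos=3: emit EQ '='
pos=4: enter STRING mode
pos=4: emit STR "a" (now at pos=7)
pos=8: enter STRING mode
pos=8: ERROR — unterminated string

Answer: 8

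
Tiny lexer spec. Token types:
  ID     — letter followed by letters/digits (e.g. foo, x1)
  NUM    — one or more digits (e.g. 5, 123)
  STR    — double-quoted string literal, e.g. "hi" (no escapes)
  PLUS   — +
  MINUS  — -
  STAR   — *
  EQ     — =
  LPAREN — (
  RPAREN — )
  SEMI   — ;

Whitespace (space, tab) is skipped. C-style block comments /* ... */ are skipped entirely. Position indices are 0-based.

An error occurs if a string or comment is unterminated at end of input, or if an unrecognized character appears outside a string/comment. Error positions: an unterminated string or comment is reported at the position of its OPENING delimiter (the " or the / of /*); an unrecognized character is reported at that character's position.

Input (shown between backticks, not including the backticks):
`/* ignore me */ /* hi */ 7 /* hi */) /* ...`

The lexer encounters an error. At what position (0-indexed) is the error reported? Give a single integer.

Answer: 37

Derivation:
pos=0: enter COMMENT mode (saw '/*')
exit COMMENT mode (now at pos=15)
pos=16: enter COMMENT mode (saw '/*')
exit COMMENT mode (now at pos=24)
pos=25: emit NUM '7' (now at pos=26)
pos=27: enter COMMENT mode (saw '/*')
exit COMMENT mode (now at pos=35)
pos=35: emit RPAREN ')'
pos=37: enter COMMENT mode (saw '/*')
pos=37: ERROR — unterminated comment (reached EOF)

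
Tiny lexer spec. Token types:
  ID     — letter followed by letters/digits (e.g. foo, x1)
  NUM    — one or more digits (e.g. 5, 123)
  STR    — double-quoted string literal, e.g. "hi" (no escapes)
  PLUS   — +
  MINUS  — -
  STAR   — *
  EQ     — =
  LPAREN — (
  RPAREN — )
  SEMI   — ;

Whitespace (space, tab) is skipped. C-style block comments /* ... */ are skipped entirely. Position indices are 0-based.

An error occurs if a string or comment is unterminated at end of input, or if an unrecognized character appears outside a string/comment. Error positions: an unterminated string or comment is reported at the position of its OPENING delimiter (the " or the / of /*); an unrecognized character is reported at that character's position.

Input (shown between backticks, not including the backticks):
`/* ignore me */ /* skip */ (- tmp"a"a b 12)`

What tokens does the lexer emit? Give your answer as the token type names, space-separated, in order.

Answer: LPAREN MINUS ID STR ID ID NUM RPAREN

Derivation:
pos=0: enter COMMENT mode (saw '/*')
exit COMMENT mode (now at pos=15)
pos=16: enter COMMENT mode (saw '/*')
exit COMMENT mode (now at pos=26)
pos=27: emit LPAREN '('
pos=28: emit MINUS '-'
pos=30: emit ID 'tmp' (now at pos=33)
pos=33: enter STRING mode
pos=33: emit STR "a" (now at pos=36)
pos=36: emit ID 'a' (now at pos=37)
pos=38: emit ID 'b' (now at pos=39)
pos=40: emit NUM '12' (now at pos=42)
pos=42: emit RPAREN ')'
DONE. 8 tokens: [LPAREN, MINUS, ID, STR, ID, ID, NUM, RPAREN]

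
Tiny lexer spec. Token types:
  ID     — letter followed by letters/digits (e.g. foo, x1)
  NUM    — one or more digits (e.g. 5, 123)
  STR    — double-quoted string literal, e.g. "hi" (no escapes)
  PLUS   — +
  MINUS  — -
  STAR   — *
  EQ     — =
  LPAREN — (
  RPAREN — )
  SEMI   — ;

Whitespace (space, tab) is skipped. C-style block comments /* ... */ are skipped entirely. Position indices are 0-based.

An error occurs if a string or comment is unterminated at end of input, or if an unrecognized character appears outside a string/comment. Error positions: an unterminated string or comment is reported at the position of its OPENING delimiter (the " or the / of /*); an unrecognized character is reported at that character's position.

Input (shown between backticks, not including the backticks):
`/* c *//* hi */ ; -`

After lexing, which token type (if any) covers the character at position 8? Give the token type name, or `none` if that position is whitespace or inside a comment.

pos=0: enter COMMENT mode (saw '/*')
exit COMMENT mode (now at pos=7)
pos=7: enter COMMENT mode (saw '/*')
exit COMMENT mode (now at pos=15)
pos=16: emit SEMI ';'
pos=18: emit MINUS '-'
DONE. 2 tokens: [SEMI, MINUS]
Position 8: char is '*' -> none

Answer: none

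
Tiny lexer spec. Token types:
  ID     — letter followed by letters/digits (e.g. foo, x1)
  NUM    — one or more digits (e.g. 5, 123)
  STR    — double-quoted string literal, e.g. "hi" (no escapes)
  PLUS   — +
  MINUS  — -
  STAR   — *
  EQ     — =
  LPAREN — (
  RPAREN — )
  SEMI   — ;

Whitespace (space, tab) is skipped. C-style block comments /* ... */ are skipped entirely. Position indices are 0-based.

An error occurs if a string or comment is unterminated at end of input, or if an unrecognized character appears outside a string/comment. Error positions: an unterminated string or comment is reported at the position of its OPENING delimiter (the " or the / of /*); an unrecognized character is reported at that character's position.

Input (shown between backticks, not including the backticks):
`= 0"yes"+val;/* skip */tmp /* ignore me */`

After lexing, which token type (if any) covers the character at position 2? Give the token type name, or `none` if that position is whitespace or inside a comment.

Answer: NUM

Derivation:
pos=0: emit EQ '='
pos=2: emit NUM '0' (now at pos=3)
pos=3: enter STRING mode
pos=3: emit STR "yes" (now at pos=8)
pos=8: emit PLUS '+'
pos=9: emit ID 'val' (now at pos=12)
pos=12: emit SEMI ';'
pos=13: enter COMMENT mode (saw '/*')
exit COMMENT mode (now at pos=23)
pos=23: emit ID 'tmp' (now at pos=26)
pos=27: enter COMMENT mode (saw '/*')
exit COMMENT mode (now at pos=42)
DONE. 7 tokens: [EQ, NUM, STR, PLUS, ID, SEMI, ID]
Position 2: char is '0' -> NUM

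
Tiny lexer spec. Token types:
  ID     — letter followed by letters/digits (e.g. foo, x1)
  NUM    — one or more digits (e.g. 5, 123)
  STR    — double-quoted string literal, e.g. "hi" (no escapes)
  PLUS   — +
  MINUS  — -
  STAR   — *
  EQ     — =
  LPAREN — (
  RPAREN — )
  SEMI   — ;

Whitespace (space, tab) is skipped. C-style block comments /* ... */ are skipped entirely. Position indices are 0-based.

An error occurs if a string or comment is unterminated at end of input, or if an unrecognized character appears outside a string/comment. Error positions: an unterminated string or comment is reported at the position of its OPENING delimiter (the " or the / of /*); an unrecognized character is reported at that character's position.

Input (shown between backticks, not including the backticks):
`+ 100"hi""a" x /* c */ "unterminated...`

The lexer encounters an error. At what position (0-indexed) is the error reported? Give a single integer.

Answer: 23

Derivation:
pos=0: emit PLUS '+'
pos=2: emit NUM '100' (now at pos=5)
pos=5: enter STRING mode
pos=5: emit STR "hi" (now at pos=9)
pos=9: enter STRING mode
pos=9: emit STR "a" (now at pos=12)
pos=13: emit ID 'x' (now at pos=14)
pos=15: enter COMMENT mode (saw '/*')
exit COMMENT mode (now at pos=22)
pos=23: enter STRING mode
pos=23: ERROR — unterminated string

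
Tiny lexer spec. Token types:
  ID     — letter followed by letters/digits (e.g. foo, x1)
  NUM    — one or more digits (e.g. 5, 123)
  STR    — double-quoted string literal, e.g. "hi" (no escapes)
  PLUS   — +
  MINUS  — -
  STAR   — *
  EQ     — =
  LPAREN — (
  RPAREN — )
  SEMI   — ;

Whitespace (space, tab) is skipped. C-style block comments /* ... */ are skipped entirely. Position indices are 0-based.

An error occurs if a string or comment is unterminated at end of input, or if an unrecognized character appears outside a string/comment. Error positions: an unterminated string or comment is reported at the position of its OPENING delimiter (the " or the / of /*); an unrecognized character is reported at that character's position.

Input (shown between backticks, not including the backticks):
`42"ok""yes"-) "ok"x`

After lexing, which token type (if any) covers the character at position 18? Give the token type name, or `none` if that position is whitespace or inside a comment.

Answer: ID

Derivation:
pos=0: emit NUM '42' (now at pos=2)
pos=2: enter STRING mode
pos=2: emit STR "ok" (now at pos=6)
pos=6: enter STRING mode
pos=6: emit STR "yes" (now at pos=11)
pos=11: emit MINUS '-'
pos=12: emit RPAREN ')'
pos=14: enter STRING mode
pos=14: emit STR "ok" (now at pos=18)
pos=18: emit ID 'x' (now at pos=19)
DONE. 7 tokens: [NUM, STR, STR, MINUS, RPAREN, STR, ID]
Position 18: char is 'x' -> ID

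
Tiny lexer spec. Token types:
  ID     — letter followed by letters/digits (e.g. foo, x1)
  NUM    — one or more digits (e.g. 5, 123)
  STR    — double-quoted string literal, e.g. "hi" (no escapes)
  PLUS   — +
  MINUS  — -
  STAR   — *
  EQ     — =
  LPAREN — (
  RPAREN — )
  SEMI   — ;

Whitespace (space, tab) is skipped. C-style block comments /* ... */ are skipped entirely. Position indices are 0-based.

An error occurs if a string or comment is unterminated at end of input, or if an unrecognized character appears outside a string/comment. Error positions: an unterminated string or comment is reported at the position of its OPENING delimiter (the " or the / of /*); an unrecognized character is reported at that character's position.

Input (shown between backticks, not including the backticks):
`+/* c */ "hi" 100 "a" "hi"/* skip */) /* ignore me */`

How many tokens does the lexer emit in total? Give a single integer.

pos=0: emit PLUS '+'
pos=1: enter COMMENT mode (saw '/*')
exit COMMENT mode (now at pos=8)
pos=9: enter STRING mode
pos=9: emit STR "hi" (now at pos=13)
pos=14: emit NUM '100' (now at pos=17)
pos=18: enter STRING mode
pos=18: emit STR "a" (now at pos=21)
pos=22: enter STRING mode
pos=22: emit STR "hi" (now at pos=26)
pos=26: enter COMMENT mode (saw '/*')
exit COMMENT mode (now at pos=36)
pos=36: emit RPAREN ')'
pos=38: enter COMMENT mode (saw '/*')
exit COMMENT mode (now at pos=53)
DONE. 6 tokens: [PLUS, STR, NUM, STR, STR, RPAREN]

Answer: 6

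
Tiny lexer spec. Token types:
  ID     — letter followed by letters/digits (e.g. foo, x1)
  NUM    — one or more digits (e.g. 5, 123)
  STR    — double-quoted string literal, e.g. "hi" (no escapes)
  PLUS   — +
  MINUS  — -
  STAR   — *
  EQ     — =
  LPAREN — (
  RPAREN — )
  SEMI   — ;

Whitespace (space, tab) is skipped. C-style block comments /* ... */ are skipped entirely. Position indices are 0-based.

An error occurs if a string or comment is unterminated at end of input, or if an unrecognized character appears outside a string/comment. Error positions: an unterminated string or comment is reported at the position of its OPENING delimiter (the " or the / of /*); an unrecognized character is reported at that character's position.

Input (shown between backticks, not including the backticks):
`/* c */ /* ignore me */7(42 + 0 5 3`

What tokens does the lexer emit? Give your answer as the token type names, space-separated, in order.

pos=0: enter COMMENT mode (saw '/*')
exit COMMENT mode (now at pos=7)
pos=8: enter COMMENT mode (saw '/*')
exit COMMENT mode (now at pos=23)
pos=23: emit NUM '7' (now at pos=24)
pos=24: emit LPAREN '('
pos=25: emit NUM '42' (now at pos=27)
pos=28: emit PLUS '+'
pos=30: emit NUM '0' (now at pos=31)
pos=32: emit NUM '5' (now at pos=33)
pos=34: emit NUM '3' (now at pos=35)
DONE. 7 tokens: [NUM, LPAREN, NUM, PLUS, NUM, NUM, NUM]

Answer: NUM LPAREN NUM PLUS NUM NUM NUM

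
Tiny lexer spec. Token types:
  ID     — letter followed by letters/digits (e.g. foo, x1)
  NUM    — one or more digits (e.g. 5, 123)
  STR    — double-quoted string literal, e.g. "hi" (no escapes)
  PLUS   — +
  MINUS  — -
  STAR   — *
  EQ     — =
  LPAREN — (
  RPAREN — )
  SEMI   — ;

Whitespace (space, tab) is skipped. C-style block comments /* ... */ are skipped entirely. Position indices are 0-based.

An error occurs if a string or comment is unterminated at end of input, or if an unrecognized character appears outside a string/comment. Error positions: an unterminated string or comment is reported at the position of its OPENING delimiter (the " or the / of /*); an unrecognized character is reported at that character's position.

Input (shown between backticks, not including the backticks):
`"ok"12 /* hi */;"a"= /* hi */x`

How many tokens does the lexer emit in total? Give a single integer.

pos=0: enter STRING mode
pos=0: emit STR "ok" (now at pos=4)
pos=4: emit NUM '12' (now at pos=6)
pos=7: enter COMMENT mode (saw '/*')
exit COMMENT mode (now at pos=15)
pos=15: emit SEMI ';'
pos=16: enter STRING mode
pos=16: emit STR "a" (now at pos=19)
pos=19: emit EQ '='
pos=21: enter COMMENT mode (saw '/*')
exit COMMENT mode (now at pos=29)
pos=29: emit ID 'x' (now at pos=30)
DONE. 6 tokens: [STR, NUM, SEMI, STR, EQ, ID]

Answer: 6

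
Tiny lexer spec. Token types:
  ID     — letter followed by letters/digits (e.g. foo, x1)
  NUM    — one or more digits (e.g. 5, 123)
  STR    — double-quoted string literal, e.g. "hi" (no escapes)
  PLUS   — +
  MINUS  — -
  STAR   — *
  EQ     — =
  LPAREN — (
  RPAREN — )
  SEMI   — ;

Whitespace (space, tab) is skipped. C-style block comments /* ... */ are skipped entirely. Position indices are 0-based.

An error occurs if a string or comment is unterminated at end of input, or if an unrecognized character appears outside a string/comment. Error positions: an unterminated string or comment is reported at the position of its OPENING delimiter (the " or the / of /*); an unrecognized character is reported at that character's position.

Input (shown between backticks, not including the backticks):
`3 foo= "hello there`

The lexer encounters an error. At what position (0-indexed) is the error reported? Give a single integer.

Answer: 7

Derivation:
pos=0: emit NUM '3' (now at pos=1)
pos=2: emit ID 'foo' (now at pos=5)
pos=5: emit EQ '='
pos=7: enter STRING mode
pos=7: ERROR — unterminated string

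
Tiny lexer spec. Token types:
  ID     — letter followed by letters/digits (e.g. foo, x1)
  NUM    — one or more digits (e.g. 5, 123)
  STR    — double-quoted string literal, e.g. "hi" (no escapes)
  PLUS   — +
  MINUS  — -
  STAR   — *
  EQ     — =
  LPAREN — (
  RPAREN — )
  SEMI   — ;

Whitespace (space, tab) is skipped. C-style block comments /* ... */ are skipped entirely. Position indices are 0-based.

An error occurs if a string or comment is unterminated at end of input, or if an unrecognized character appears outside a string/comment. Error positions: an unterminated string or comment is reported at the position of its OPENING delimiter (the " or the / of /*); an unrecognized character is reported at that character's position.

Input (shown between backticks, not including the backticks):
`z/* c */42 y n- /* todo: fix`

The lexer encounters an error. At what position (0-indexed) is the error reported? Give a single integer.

pos=0: emit ID 'z' (now at pos=1)
pos=1: enter COMMENT mode (saw '/*')
exit COMMENT mode (now at pos=8)
pos=8: emit NUM '42' (now at pos=10)
pos=11: emit ID 'y' (now at pos=12)
pos=13: emit ID 'n' (now at pos=14)
pos=14: emit MINUS '-'
pos=16: enter COMMENT mode (saw '/*')
pos=16: ERROR — unterminated comment (reached EOF)

Answer: 16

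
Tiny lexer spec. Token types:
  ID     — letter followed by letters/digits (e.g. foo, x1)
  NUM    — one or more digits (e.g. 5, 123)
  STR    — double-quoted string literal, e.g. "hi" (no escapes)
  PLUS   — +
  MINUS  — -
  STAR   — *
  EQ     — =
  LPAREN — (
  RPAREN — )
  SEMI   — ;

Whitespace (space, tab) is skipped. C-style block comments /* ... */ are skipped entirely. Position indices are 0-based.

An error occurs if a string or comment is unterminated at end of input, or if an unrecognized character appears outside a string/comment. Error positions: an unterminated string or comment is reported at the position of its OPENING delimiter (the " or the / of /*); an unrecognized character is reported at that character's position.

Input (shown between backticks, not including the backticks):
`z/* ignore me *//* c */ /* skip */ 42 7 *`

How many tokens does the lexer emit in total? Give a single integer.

Answer: 4

Derivation:
pos=0: emit ID 'z' (now at pos=1)
pos=1: enter COMMENT mode (saw '/*')
exit COMMENT mode (now at pos=16)
pos=16: enter COMMENT mode (saw '/*')
exit COMMENT mode (now at pos=23)
pos=24: enter COMMENT mode (saw '/*')
exit COMMENT mode (now at pos=34)
pos=35: emit NUM '42' (now at pos=37)
pos=38: emit NUM '7' (now at pos=39)
pos=40: emit STAR '*'
DONE. 4 tokens: [ID, NUM, NUM, STAR]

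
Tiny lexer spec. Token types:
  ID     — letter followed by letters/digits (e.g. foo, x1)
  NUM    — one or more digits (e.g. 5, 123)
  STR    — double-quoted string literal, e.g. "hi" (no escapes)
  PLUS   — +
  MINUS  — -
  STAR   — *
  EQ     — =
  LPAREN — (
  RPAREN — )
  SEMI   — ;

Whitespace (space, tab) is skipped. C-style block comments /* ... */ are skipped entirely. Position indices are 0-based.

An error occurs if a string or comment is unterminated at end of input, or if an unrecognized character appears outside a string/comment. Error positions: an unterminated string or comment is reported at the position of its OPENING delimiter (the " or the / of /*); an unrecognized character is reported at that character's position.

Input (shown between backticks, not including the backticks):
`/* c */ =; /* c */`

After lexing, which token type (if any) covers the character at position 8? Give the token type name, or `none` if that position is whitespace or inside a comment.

pos=0: enter COMMENT mode (saw '/*')
exit COMMENT mode (now at pos=7)
pos=8: emit EQ '='
pos=9: emit SEMI ';'
pos=11: enter COMMENT mode (saw '/*')
exit COMMENT mode (now at pos=18)
DONE. 2 tokens: [EQ, SEMI]
Position 8: char is '=' -> EQ

Answer: EQ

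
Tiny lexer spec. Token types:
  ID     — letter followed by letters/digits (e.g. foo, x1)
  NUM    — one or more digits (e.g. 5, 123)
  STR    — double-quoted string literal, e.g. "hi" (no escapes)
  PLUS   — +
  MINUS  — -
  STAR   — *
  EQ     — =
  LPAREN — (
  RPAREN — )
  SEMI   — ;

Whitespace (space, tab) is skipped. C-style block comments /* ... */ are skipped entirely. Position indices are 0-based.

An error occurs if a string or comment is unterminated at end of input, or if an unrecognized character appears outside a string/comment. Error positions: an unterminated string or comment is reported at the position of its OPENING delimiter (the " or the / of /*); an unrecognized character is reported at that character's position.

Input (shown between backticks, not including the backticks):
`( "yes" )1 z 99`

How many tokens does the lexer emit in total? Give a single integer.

pos=0: emit LPAREN '('
pos=2: enter STRING mode
pos=2: emit STR "yes" (now at pos=7)
pos=8: emit RPAREN ')'
pos=9: emit NUM '1' (now at pos=10)
pos=11: emit ID 'z' (now at pos=12)
pos=13: emit NUM '99' (now at pos=15)
DONE. 6 tokens: [LPAREN, STR, RPAREN, NUM, ID, NUM]

Answer: 6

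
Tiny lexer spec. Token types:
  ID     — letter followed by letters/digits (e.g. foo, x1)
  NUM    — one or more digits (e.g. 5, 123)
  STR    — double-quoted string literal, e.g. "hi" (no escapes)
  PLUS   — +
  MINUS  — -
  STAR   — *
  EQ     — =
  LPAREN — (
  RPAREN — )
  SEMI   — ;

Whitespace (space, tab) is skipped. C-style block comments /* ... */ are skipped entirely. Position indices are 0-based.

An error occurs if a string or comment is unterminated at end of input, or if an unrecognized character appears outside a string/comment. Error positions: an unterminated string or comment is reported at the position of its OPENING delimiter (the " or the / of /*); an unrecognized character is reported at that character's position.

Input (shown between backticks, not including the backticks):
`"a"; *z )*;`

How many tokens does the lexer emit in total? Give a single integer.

pos=0: enter STRING mode
pos=0: emit STR "a" (now at pos=3)
pos=3: emit SEMI ';'
pos=5: emit STAR '*'
pos=6: emit ID 'z' (now at pos=7)
pos=8: emit RPAREN ')'
pos=9: emit STAR '*'
pos=10: emit SEMI ';'
DONE. 7 tokens: [STR, SEMI, STAR, ID, RPAREN, STAR, SEMI]

Answer: 7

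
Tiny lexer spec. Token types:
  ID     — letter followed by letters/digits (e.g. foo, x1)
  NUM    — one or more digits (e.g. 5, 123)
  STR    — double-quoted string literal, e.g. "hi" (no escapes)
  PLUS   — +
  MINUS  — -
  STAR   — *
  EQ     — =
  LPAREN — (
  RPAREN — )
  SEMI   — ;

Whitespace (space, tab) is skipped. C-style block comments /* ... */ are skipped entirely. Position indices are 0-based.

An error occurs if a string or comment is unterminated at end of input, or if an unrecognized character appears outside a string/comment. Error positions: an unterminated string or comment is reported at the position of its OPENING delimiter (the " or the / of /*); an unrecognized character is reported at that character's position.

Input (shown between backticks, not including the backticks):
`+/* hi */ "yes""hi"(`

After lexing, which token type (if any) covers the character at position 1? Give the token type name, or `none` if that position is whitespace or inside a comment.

Answer: none

Derivation:
pos=0: emit PLUS '+'
pos=1: enter COMMENT mode (saw '/*')
exit COMMENT mode (now at pos=9)
pos=10: enter STRING mode
pos=10: emit STR "yes" (now at pos=15)
pos=15: enter STRING mode
pos=15: emit STR "hi" (now at pos=19)
pos=19: emit LPAREN '('
DONE. 4 tokens: [PLUS, STR, STR, LPAREN]
Position 1: char is '/' -> none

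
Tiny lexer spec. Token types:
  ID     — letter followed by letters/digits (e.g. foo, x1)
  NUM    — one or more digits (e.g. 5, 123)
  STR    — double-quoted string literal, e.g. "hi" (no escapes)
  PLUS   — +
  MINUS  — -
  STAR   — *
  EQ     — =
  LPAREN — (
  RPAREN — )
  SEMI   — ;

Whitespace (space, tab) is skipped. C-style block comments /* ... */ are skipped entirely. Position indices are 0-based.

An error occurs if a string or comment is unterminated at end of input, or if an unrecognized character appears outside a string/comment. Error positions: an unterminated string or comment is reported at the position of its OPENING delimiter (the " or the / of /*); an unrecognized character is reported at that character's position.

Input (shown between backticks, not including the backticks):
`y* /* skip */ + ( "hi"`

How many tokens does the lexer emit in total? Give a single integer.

pos=0: emit ID 'y' (now at pos=1)
pos=1: emit STAR '*'
pos=3: enter COMMENT mode (saw '/*')
exit COMMENT mode (now at pos=13)
pos=14: emit PLUS '+'
pos=16: emit LPAREN '('
pos=18: enter STRING mode
pos=18: emit STR "hi" (now at pos=22)
DONE. 5 tokens: [ID, STAR, PLUS, LPAREN, STR]

Answer: 5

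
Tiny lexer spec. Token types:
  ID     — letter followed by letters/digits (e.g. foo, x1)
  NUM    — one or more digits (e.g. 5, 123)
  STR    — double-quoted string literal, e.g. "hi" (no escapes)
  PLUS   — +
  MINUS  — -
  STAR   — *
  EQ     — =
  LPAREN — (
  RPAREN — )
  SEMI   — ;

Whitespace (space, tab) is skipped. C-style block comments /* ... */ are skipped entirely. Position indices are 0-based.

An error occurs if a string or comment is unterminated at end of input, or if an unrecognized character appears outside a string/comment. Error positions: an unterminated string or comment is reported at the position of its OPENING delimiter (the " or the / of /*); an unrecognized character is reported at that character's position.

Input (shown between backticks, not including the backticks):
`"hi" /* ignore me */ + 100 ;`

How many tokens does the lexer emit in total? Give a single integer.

Answer: 4

Derivation:
pos=0: enter STRING mode
pos=0: emit STR "hi" (now at pos=4)
pos=5: enter COMMENT mode (saw '/*')
exit COMMENT mode (now at pos=20)
pos=21: emit PLUS '+'
pos=23: emit NUM '100' (now at pos=26)
pos=27: emit SEMI ';'
DONE. 4 tokens: [STR, PLUS, NUM, SEMI]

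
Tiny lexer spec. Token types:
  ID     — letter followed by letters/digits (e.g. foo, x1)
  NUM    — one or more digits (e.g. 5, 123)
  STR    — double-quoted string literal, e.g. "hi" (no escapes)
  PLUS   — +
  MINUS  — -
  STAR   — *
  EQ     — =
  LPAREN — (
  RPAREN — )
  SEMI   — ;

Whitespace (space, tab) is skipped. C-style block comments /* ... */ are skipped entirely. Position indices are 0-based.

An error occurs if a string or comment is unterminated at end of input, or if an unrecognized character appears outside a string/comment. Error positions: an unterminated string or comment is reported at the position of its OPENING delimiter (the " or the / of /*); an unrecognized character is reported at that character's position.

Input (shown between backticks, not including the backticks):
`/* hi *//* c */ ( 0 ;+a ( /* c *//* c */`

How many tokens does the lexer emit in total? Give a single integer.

pos=0: enter COMMENT mode (saw '/*')
exit COMMENT mode (now at pos=8)
pos=8: enter COMMENT mode (saw '/*')
exit COMMENT mode (now at pos=15)
pos=16: emit LPAREN '('
pos=18: emit NUM '0' (now at pos=19)
pos=20: emit SEMI ';'
pos=21: emit PLUS '+'
pos=22: emit ID 'a' (now at pos=23)
pos=24: emit LPAREN '('
pos=26: enter COMMENT mode (saw '/*')
exit COMMENT mode (now at pos=33)
pos=33: enter COMMENT mode (saw '/*')
exit COMMENT mode (now at pos=40)
DONE. 6 tokens: [LPAREN, NUM, SEMI, PLUS, ID, LPAREN]

Answer: 6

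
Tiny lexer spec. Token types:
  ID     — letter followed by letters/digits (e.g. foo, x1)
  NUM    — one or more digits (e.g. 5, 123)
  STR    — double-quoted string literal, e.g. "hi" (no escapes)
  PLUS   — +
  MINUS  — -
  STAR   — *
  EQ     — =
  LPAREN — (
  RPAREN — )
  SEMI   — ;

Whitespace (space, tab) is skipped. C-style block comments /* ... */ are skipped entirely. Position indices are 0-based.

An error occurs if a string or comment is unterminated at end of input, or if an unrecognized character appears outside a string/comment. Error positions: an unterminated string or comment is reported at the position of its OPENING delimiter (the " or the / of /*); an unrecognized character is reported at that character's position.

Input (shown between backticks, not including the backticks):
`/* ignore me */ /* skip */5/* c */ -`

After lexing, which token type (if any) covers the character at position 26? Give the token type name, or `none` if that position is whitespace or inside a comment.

pos=0: enter COMMENT mode (saw '/*')
exit COMMENT mode (now at pos=15)
pos=16: enter COMMENT mode (saw '/*')
exit COMMENT mode (now at pos=26)
pos=26: emit NUM '5' (now at pos=27)
pos=27: enter COMMENT mode (saw '/*')
exit COMMENT mode (now at pos=34)
pos=35: emit MINUS '-'
DONE. 2 tokens: [NUM, MINUS]
Position 26: char is '5' -> NUM

Answer: NUM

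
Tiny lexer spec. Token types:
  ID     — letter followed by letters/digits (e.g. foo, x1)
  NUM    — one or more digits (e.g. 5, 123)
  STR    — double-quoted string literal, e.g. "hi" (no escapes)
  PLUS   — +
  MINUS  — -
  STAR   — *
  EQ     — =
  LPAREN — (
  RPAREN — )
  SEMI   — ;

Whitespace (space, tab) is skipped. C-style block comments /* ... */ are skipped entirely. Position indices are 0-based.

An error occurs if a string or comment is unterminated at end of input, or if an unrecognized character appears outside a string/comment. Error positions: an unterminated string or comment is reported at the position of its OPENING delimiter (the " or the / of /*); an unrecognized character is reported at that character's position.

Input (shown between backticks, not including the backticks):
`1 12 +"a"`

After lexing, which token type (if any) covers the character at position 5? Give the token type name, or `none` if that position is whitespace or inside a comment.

Answer: PLUS

Derivation:
pos=0: emit NUM '1' (now at pos=1)
pos=2: emit NUM '12' (now at pos=4)
pos=5: emit PLUS '+'
pos=6: enter STRING mode
pos=6: emit STR "a" (now at pos=9)
DONE. 4 tokens: [NUM, NUM, PLUS, STR]
Position 5: char is '+' -> PLUS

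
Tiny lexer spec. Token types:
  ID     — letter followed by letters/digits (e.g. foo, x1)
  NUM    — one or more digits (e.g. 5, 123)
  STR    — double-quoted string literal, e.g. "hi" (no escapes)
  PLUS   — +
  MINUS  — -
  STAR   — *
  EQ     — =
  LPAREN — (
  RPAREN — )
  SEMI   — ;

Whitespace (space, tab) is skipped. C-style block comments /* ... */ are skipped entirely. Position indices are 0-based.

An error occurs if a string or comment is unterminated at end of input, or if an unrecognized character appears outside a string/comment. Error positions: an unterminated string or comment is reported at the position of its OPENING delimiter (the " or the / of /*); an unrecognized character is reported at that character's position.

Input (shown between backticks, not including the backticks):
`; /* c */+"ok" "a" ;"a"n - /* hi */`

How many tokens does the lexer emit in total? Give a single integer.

Answer: 8

Derivation:
pos=0: emit SEMI ';'
pos=2: enter COMMENT mode (saw '/*')
exit COMMENT mode (now at pos=9)
pos=9: emit PLUS '+'
pos=10: enter STRING mode
pos=10: emit STR "ok" (now at pos=14)
pos=15: enter STRING mode
pos=15: emit STR "a" (now at pos=18)
pos=19: emit SEMI ';'
pos=20: enter STRING mode
pos=20: emit STR "a" (now at pos=23)
pos=23: emit ID 'n' (now at pos=24)
pos=25: emit MINUS '-'
pos=27: enter COMMENT mode (saw '/*')
exit COMMENT mode (now at pos=35)
DONE. 8 tokens: [SEMI, PLUS, STR, STR, SEMI, STR, ID, MINUS]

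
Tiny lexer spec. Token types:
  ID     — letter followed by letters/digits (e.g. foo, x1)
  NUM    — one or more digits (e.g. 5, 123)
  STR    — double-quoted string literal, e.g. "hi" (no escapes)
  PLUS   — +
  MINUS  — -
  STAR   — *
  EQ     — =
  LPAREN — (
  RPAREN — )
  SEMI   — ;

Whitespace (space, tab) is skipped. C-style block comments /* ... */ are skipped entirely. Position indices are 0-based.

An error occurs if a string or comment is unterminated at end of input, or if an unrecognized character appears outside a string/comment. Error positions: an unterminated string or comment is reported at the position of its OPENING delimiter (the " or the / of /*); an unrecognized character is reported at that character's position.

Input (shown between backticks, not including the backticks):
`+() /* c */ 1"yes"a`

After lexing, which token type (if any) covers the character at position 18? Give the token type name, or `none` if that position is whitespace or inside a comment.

Answer: ID

Derivation:
pos=0: emit PLUS '+'
pos=1: emit LPAREN '('
pos=2: emit RPAREN ')'
pos=4: enter COMMENT mode (saw '/*')
exit COMMENT mode (now at pos=11)
pos=12: emit NUM '1' (now at pos=13)
pos=13: enter STRING mode
pos=13: emit STR "yes" (now at pos=18)
pos=18: emit ID 'a' (now at pos=19)
DONE. 6 tokens: [PLUS, LPAREN, RPAREN, NUM, STR, ID]
Position 18: char is 'a' -> ID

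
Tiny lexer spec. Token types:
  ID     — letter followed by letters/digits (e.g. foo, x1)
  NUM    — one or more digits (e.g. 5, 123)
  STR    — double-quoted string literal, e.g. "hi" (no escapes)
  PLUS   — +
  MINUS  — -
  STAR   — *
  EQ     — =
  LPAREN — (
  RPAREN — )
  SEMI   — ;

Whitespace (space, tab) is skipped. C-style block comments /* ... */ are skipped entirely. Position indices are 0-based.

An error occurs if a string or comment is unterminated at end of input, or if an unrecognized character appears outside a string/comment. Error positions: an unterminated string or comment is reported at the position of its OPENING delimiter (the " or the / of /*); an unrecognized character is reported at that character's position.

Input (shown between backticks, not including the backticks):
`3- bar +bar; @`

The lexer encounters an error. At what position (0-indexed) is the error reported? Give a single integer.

Answer: 13

Derivation:
pos=0: emit NUM '3' (now at pos=1)
pos=1: emit MINUS '-'
pos=3: emit ID 'bar' (now at pos=6)
pos=7: emit PLUS '+'
pos=8: emit ID 'bar' (now at pos=11)
pos=11: emit SEMI ';'
pos=13: ERROR — unrecognized char '@'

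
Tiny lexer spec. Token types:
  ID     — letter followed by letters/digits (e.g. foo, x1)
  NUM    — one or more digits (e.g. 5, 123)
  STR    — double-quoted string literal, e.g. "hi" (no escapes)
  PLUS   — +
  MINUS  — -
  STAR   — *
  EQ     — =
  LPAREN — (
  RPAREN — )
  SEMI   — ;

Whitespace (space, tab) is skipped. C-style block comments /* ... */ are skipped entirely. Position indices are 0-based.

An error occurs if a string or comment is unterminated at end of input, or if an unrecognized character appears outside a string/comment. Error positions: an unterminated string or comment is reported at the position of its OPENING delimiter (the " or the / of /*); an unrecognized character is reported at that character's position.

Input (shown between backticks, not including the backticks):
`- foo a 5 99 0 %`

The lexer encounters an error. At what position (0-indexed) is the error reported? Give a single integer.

pos=0: emit MINUS '-'
pos=2: emit ID 'foo' (now at pos=5)
pos=6: emit ID 'a' (now at pos=7)
pos=8: emit NUM '5' (now at pos=9)
pos=10: emit NUM '99' (now at pos=12)
pos=13: emit NUM '0' (now at pos=14)
pos=15: ERROR — unrecognized char '%'

Answer: 15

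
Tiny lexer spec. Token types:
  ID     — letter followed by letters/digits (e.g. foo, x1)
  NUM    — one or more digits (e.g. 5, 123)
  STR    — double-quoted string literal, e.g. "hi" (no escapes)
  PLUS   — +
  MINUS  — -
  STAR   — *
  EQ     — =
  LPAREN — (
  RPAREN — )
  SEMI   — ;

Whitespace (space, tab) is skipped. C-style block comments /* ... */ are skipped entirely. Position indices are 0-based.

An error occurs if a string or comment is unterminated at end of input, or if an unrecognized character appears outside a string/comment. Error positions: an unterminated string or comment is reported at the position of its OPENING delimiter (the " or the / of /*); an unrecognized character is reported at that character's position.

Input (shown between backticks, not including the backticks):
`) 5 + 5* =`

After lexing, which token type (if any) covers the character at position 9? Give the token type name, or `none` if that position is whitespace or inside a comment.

pos=0: emit RPAREN ')'
pos=2: emit NUM '5' (now at pos=3)
pos=4: emit PLUS '+'
pos=6: emit NUM '5' (now at pos=7)
pos=7: emit STAR '*'
pos=9: emit EQ '='
DONE. 6 tokens: [RPAREN, NUM, PLUS, NUM, STAR, EQ]
Position 9: char is '=' -> EQ

Answer: EQ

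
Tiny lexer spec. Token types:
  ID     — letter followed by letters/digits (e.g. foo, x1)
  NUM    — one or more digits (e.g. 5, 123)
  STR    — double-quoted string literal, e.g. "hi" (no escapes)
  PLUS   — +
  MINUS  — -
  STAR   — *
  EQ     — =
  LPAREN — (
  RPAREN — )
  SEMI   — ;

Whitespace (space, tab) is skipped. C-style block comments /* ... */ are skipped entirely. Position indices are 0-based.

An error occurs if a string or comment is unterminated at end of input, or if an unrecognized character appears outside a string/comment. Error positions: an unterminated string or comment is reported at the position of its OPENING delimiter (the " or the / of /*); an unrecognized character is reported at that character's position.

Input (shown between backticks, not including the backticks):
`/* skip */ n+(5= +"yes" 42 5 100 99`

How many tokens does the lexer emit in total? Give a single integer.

pos=0: enter COMMENT mode (saw '/*')
exit COMMENT mode (now at pos=10)
pos=11: emit ID 'n' (now at pos=12)
pos=12: emit PLUS '+'
pos=13: emit LPAREN '('
pos=14: emit NUM '5' (now at pos=15)
pos=15: emit EQ '='
pos=17: emit PLUS '+'
pos=18: enter STRING mode
pos=18: emit STR "yes" (now at pos=23)
pos=24: emit NUM '42' (now at pos=26)
pos=27: emit NUM '5' (now at pos=28)
pos=29: emit NUM '100' (now at pos=32)
pos=33: emit NUM '99' (now at pos=35)
DONE. 11 tokens: [ID, PLUS, LPAREN, NUM, EQ, PLUS, STR, NUM, NUM, NUM, NUM]

Answer: 11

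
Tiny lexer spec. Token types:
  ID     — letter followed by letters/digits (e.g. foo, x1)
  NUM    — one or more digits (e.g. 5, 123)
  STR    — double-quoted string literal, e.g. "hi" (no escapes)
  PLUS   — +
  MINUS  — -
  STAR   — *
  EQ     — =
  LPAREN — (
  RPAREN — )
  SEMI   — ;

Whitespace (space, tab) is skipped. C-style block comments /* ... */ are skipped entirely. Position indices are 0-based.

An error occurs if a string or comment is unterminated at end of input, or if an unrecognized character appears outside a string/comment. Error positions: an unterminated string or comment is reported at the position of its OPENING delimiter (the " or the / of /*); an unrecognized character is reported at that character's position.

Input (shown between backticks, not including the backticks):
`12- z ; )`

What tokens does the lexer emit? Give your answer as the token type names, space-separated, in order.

pos=0: emit NUM '12' (now at pos=2)
pos=2: emit MINUS '-'
pos=4: emit ID 'z' (now at pos=5)
pos=6: emit SEMI ';'
pos=8: emit RPAREN ')'
DONE. 5 tokens: [NUM, MINUS, ID, SEMI, RPAREN]

Answer: NUM MINUS ID SEMI RPAREN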